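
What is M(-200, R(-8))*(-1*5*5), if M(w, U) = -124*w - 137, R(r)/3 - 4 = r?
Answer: -616575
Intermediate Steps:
R(r) = 12 + 3*r
M(w, U) = -137 - 124*w
M(-200, R(-8))*(-1*5*5) = (-137 - 124*(-200))*(-1*5*5) = (-137 + 24800)*(-5*5) = 24663*(-25) = -616575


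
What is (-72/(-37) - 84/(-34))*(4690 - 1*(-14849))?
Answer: 54279342/629 ≈ 86295.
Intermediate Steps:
(-72/(-37) - 84/(-34))*(4690 - 1*(-14849)) = (-72*(-1/37) - 84*(-1/34))*(4690 + 14849) = (72/37 + 42/17)*19539 = (2778/629)*19539 = 54279342/629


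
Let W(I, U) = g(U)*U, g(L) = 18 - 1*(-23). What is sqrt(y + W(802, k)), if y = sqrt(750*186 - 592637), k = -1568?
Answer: sqrt(-64288 + I*sqrt(453137)) ≈ 1.327 + 253.55*I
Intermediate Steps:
g(L) = 41 (g(L) = 18 + 23 = 41)
W(I, U) = 41*U
y = I*sqrt(453137) (y = sqrt(139500 - 592637) = sqrt(-453137) = I*sqrt(453137) ≈ 673.15*I)
sqrt(y + W(802, k)) = sqrt(I*sqrt(453137) + 41*(-1568)) = sqrt(I*sqrt(453137) - 64288) = sqrt(-64288 + I*sqrt(453137))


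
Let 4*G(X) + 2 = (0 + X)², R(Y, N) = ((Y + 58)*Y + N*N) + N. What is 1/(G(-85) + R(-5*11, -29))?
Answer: 4/9811 ≈ 0.00040771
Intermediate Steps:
R(Y, N) = N + N² + Y*(58 + Y) (R(Y, N) = ((58 + Y)*Y + N²) + N = (Y*(58 + Y) + N²) + N = (N² + Y*(58 + Y)) + N = N + N² + Y*(58 + Y))
G(X) = -½ + X²/4 (G(X) = -½ + (0 + X)²/4 = -½ + X²/4)
1/(G(-85) + R(-5*11, -29)) = 1/((-½ + (¼)*(-85)²) + (-29 + (-29)² + (-5*11)² + 58*(-5*11))) = 1/((-½ + (¼)*7225) + (-29 + 841 + (-55)² + 58*(-55))) = 1/((-½ + 7225/4) + (-29 + 841 + 3025 - 3190)) = 1/(7223/4 + 647) = 1/(9811/4) = 4/9811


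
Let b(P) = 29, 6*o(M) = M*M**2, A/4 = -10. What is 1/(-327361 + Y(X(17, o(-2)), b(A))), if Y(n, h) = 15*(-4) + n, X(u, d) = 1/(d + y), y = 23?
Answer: -65/21282362 ≈ -3.0542e-6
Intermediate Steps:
A = -40 (A = 4*(-10) = -40)
o(M) = M**3/6 (o(M) = (M*M**2)/6 = M**3/6)
X(u, d) = 1/(23 + d) (X(u, d) = 1/(d + 23) = 1/(23 + d))
Y(n, h) = -60 + n
1/(-327361 + Y(X(17, o(-2)), b(A))) = 1/(-327361 + (-60 + 1/(23 + (1/6)*(-2)**3))) = 1/(-327361 + (-60 + 1/(23 + (1/6)*(-8)))) = 1/(-327361 + (-60 + 1/(23 - 4/3))) = 1/(-327361 + (-60 + 1/(65/3))) = 1/(-327361 + (-60 + 3/65)) = 1/(-327361 - 3897/65) = 1/(-21282362/65) = -65/21282362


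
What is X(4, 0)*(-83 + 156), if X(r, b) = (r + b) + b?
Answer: 292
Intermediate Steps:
X(r, b) = r + 2*b (X(r, b) = (b + r) + b = r + 2*b)
X(4, 0)*(-83 + 156) = (4 + 2*0)*(-83 + 156) = (4 + 0)*73 = 4*73 = 292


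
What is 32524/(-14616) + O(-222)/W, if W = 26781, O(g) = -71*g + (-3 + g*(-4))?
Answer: -52309391/32619258 ≈ -1.6036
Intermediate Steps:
O(g) = -3 - 75*g (O(g) = -71*g + (-3 - 4*g) = -3 - 75*g)
32524/(-14616) + O(-222)/W = 32524/(-14616) + (-3 - 75*(-222))/26781 = 32524*(-1/14616) + (-3 + 16650)*(1/26781) = -8131/3654 + 16647*(1/26781) = -8131/3654 + 5549/8927 = -52309391/32619258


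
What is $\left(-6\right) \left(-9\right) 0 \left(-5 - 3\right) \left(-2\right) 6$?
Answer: $0$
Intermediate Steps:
$\left(-6\right) \left(-9\right) 0 \left(-5 - 3\right) \left(-2\right) 6 = 54 \cdot 0 \left(-5 - 3\right) \left(-2\right) 6 = 0 \left(-8\right) \left(-2\right) 6 = 0 \cdot 16 \cdot 6 = 0 \cdot 96 = 0$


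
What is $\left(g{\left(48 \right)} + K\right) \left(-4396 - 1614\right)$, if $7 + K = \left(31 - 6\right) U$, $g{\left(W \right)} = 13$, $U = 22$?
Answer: $-3341560$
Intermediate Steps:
$K = 543$ ($K = -7 + \left(31 - 6\right) 22 = -7 + 25 \cdot 22 = -7 + 550 = 543$)
$\left(g{\left(48 \right)} + K\right) \left(-4396 - 1614\right) = \left(13 + 543\right) \left(-4396 - 1614\right) = 556 \left(-6010\right) = -3341560$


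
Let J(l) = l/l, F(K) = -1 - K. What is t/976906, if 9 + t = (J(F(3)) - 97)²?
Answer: 9207/976906 ≈ 0.0094247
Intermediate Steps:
J(l) = 1
t = 9207 (t = -9 + (1 - 97)² = -9 + (-96)² = -9 + 9216 = 9207)
t/976906 = 9207/976906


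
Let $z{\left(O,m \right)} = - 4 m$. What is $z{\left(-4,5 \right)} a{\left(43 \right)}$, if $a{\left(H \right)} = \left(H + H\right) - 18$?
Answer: $-1360$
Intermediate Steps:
$a{\left(H \right)} = -18 + 2 H$ ($a{\left(H \right)} = 2 H - 18 = -18 + 2 H$)
$z{\left(-4,5 \right)} a{\left(43 \right)} = \left(-4\right) 5 \left(-18 + 2 \cdot 43\right) = - 20 \left(-18 + 86\right) = \left(-20\right) 68 = -1360$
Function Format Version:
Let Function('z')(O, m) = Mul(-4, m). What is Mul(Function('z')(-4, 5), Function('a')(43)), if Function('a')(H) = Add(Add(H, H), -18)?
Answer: -1360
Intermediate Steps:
Function('a')(H) = Add(-18, Mul(2, H)) (Function('a')(H) = Add(Mul(2, H), -18) = Add(-18, Mul(2, H)))
Mul(Function('z')(-4, 5), Function('a')(43)) = Mul(Mul(-4, 5), Add(-18, Mul(2, 43))) = Mul(-20, Add(-18, 86)) = Mul(-20, 68) = -1360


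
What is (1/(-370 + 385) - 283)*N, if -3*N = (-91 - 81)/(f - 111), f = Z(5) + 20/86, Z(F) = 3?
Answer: 15694312/104265 ≈ 150.52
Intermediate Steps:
f = 139/43 (f = 3 + 20/86 = 3 + 20*(1/86) = 3 + 10/43 = 139/43 ≈ 3.2326)
N = -3698/6951 (N = -(-91 - 81)/(3*(139/43 - 111)) = -(-172)/(3*(-4634/43)) = -(-172)*(-43)/(3*4634) = -⅓*3698/2317 = -3698/6951 ≈ -0.53201)
(1/(-370 + 385) - 283)*N = (1/(-370 + 385) - 283)*(-3698/6951) = (1/15 - 283)*(-3698/6951) = -4244/15*(-3698/6951) = 15694312/104265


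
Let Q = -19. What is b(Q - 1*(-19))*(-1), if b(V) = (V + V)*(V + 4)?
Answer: 0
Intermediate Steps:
b(V) = 2*V*(4 + V) (b(V) = (2*V)*(4 + V) = 2*V*(4 + V))
b(Q - 1*(-19))*(-1) = (2*(-19 - 1*(-19))*(4 + (-19 - 1*(-19))))*(-1) = (2*(-19 + 19)*(4 + (-19 + 19)))*(-1) = (2*0*(4 + 0))*(-1) = (2*0*4)*(-1) = 0*(-1) = 0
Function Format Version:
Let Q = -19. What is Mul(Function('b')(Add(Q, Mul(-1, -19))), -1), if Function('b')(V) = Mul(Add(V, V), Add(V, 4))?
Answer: 0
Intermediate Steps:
Function('b')(V) = Mul(2, V, Add(4, V)) (Function('b')(V) = Mul(Mul(2, V), Add(4, V)) = Mul(2, V, Add(4, V)))
Mul(Function('b')(Add(Q, Mul(-1, -19))), -1) = Mul(Mul(2, Add(-19, Mul(-1, -19)), Add(4, Add(-19, Mul(-1, -19)))), -1) = Mul(Mul(2, Add(-19, 19), Add(4, Add(-19, 19))), -1) = Mul(Mul(2, 0, Add(4, 0)), -1) = Mul(Mul(2, 0, 4), -1) = Mul(0, -1) = 0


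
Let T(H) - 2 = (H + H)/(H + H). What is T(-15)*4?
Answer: 12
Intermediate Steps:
T(H) = 3 (T(H) = 2 + (H + H)/(H + H) = 2 + (2*H)/((2*H)) = 2 + (2*H)*(1/(2*H)) = 2 + 1 = 3)
T(-15)*4 = 3*4 = 12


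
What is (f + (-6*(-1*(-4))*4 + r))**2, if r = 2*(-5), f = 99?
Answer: 49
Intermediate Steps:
r = -10
(f + (-6*(-1*(-4))*4 + r))**2 = (99 + (-6*(-1*(-4))*4 - 10))**2 = (99 + (-24*4 - 10))**2 = (99 + (-6*16 - 10))**2 = (99 + (-96 - 10))**2 = (99 - 106)**2 = (-7)**2 = 49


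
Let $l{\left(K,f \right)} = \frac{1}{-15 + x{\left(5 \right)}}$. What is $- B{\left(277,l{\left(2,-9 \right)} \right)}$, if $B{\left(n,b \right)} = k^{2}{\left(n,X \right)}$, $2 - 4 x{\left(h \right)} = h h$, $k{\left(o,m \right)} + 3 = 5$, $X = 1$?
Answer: $-4$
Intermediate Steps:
$k{\left(o,m \right)} = 2$ ($k{\left(o,m \right)} = -3 + 5 = 2$)
$x{\left(h \right)} = \frac{1}{2} - \frac{h^{2}}{4}$ ($x{\left(h \right)} = \frac{1}{2} - \frac{h h}{4} = \frac{1}{2} - \frac{h^{2}}{4}$)
$l{\left(K,f \right)} = - \frac{4}{83}$ ($l{\left(K,f \right)} = \frac{1}{-15 + \left(\frac{1}{2} - \frac{5^{2}}{4}\right)} = \frac{1}{-15 + \left(\frac{1}{2} - \frac{25}{4}\right)} = \frac{1}{-15 - \frac{23}{4}} = \frac{1}{- \frac{83}{4}} = - \frac{4}{83}$)
$B{\left(n,b \right)} = 4$ ($B{\left(n,b \right)} = 2^{2} = 4$)
$- B{\left(277,l{\left(2,-9 \right)} \right)} = \left(-1\right) 4 = -4$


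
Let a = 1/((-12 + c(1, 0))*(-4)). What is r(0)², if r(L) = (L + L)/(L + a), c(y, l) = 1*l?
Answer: 0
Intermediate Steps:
c(y, l) = l
a = 1/48 (a = 1/((-12 + 0)*(-4)) = -¼/(-12) = -1/12*(-¼) = 1/48 ≈ 0.020833)
r(L) = 2*L/(1/48 + L) (r(L) = (L + L)/(L + 1/48) = (2*L)/(1/48 + L) = 2*L/(1/48 + L))
r(0)² = (96*0/(1 + 48*0))² = (96*0/(1 + 0))² = (96*0/1)² = (96*0*1)² = 0² = 0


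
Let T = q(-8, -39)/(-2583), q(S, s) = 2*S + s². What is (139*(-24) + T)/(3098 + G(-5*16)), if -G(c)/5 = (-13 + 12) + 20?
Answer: -1231199/1108107 ≈ -1.1111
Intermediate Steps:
q(S, s) = s² + 2*S
G(c) = -95 (G(c) = -5*((-13 + 12) + 20) = -5*(-1 + 20) = -5*19 = -95)
T = -215/369 (T = ((-39)² + 2*(-8))/(-2583) = (1521 - 16)*(-1/2583) = 1505*(-1/2583) = -215/369 ≈ -0.58266)
(139*(-24) + T)/(3098 + G(-5*16)) = (139*(-24) - 215/369)/(3098 - 95) = (-3336 - 215/369)/3003 = -1231199/369*1/3003 = -1231199/1108107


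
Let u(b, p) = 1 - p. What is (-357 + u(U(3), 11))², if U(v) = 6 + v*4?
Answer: 134689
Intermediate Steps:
U(v) = 6 + 4*v
(-357 + u(U(3), 11))² = (-357 + (1 - 1*11))² = (-357 + (1 - 11))² = (-357 - 10)² = (-367)² = 134689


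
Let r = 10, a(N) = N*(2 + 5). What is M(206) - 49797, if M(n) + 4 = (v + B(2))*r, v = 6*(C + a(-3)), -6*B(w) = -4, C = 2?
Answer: -152803/3 ≈ -50934.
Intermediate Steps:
a(N) = 7*N (a(N) = N*7 = 7*N)
B(w) = ⅔ (B(w) = -⅙*(-4) = ⅔)
v = -114 (v = 6*(2 + 7*(-3)) = 6*(2 - 21) = 6*(-19) = -114)
M(n) = -3412/3 (M(n) = -4 + (-114 + ⅔)*10 = -4 - 340/3*10 = -4 - 3400/3 = -3412/3)
M(206) - 49797 = -3412/3 - 49797 = -152803/3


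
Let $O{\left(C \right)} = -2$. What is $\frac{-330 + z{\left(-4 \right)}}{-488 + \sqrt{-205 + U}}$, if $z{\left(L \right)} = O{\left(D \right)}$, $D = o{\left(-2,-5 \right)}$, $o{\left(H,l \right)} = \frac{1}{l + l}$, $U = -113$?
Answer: $\frac{81008}{119231} + \frac{166 i \sqrt{318}}{119231} \approx 0.67942 + 0.024827 i$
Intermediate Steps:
$o{\left(H,l \right)} = \frac{1}{2 l}$
$D = - \frac{1}{10}$ ($D = \frac{1}{2 \left(-5\right)} = \frac{1}{2} \left(- \frac{1}{5}\right) = - \frac{1}{10} \approx -0.1$)
$z{\left(L \right)} = -2$
$\frac{-330 + z{\left(-4 \right)}}{-488 + \sqrt{-205 + U}} = \frac{-330 - 2}{-488 + \sqrt{-205 - 113}} = - \frac{332}{-488 + \sqrt{-318}} = - \frac{332}{-488 + i \sqrt{318}}$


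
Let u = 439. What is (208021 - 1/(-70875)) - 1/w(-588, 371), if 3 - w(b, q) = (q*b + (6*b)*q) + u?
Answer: 900296374189229/4327911000 ≈ 2.0802e+5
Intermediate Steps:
w(b, q) = -436 - 7*b*q (w(b, q) = 3 - ((q*b + (6*b)*q) + 439) = 3 - ((b*q + 6*b*q) + 439) = 3 - (7*b*q + 439) = 3 - (439 + 7*b*q) = 3 + (-439 - 7*b*q) = -436 - 7*b*q)
(208021 - 1/(-70875)) - 1/w(-588, 371) = (208021 - 1/(-70875)) - 1/(-436 - 7*(-588)*371) = (208021 - 1*(-1/70875)) - 1/(-436 + 1527036) = (208021 + 1/70875) - 1/1526600 = 14743488376/70875 - 1*1/1526600 = 14743488376/70875 - 1/1526600 = 900296374189229/4327911000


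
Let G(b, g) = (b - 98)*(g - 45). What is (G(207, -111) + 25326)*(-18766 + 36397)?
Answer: 146725182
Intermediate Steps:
G(b, g) = (-98 + b)*(-45 + g)
(G(207, -111) + 25326)*(-18766 + 36397) = ((4410 - 98*(-111) - 45*207 + 207*(-111)) + 25326)*(-18766 + 36397) = ((4410 + 10878 - 9315 - 22977) + 25326)*17631 = (-17004 + 25326)*17631 = 8322*17631 = 146725182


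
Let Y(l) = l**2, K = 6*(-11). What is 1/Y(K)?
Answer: 1/4356 ≈ 0.00022957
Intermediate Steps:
K = -66
1/Y(K) = 1/((-66)**2) = 1/4356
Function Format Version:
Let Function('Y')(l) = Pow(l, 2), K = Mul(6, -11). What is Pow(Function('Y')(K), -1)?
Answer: Rational(1, 4356) ≈ 0.00022957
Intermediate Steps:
K = -66
Pow(Function('Y')(K), -1) = Pow(Pow(-66, 2), -1) = Pow(4356, -1) = Rational(1, 4356)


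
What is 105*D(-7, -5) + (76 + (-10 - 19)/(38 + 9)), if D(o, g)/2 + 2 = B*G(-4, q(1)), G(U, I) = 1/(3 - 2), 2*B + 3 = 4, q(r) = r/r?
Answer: -11262/47 ≈ -239.62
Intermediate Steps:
q(r) = 1
B = 1/2 (B = -3/2 + (1/2)*4 = -3/2 + 2 = 1/2 ≈ 0.50000)
G(U, I) = 1 (G(U, I) = 1/1 = 1)
D(o, g) = -3 (D(o, g) = -4 + 2*((1/2)*1) = -4 + 2*(1/2) = -4 + 1 = -3)
105*D(-7, -5) + (76 + (-10 - 19)/(38 + 9)) = 105*(-3) + (76 + (-10 - 19)/(38 + 9)) = -315 + (76 - 29/47) = -315 + 3543/47 = -11262/47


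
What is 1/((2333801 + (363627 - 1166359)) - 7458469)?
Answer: -1/5927400 ≈ -1.6871e-7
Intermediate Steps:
1/((2333801 + (363627 - 1166359)) - 7458469) = 1/((2333801 - 802732) - 7458469) = 1/(1531069 - 7458469) = 1/(-5927400) = -1/5927400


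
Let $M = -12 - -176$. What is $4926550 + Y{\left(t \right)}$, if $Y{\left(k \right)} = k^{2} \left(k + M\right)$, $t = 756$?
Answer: $530739670$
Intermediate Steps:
$M = 164$ ($M = -12 + 176 = 164$)
$Y{\left(k \right)} = k^{2} \left(164 + k\right)$ ($Y{\left(k \right)} = k^{2} \left(k + 164\right) = k^{2} \left(164 + k\right)$)
$4926550 + Y{\left(t \right)} = 4926550 + 756^{2} \left(164 + 756\right) = 4926550 + 571536 \cdot 920 = 4926550 + 525813120 = 530739670$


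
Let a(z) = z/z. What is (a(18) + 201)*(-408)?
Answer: -82416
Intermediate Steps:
a(z) = 1
(a(18) + 201)*(-408) = (1 + 201)*(-408) = 202*(-408) = -82416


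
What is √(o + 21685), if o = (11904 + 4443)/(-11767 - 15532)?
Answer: 2*√4039995853483/27299 ≈ 147.26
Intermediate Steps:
o = -16347/27299 (o = 16347/(-27299) = 16347*(-1/27299) = -16347/27299 ≈ -0.59881)
√(o + 21685) = √(-16347/27299 + 21685) = √(591962468/27299) = 2*√4039995853483/27299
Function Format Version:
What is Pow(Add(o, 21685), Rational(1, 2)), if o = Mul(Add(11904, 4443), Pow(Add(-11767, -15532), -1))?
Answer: Mul(Rational(2, 27299), Pow(4039995853483, Rational(1, 2))) ≈ 147.26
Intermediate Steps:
o = Rational(-16347, 27299) (o = Mul(16347, Pow(-27299, -1)) = Mul(16347, Rational(-1, 27299)) = Rational(-16347, 27299) ≈ -0.59881)
Pow(Add(o, 21685), Rational(1, 2)) = Pow(Add(Rational(-16347, 27299), 21685), Rational(1, 2)) = Pow(Rational(591962468, 27299), Rational(1, 2)) = Mul(Rational(2, 27299), Pow(4039995853483, Rational(1, 2)))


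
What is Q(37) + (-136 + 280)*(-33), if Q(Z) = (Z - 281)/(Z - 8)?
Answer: -138052/29 ≈ -4760.4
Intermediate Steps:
Q(Z) = (-281 + Z)/(-8 + Z)
Q(37) + (-136 + 280)*(-33) = (-281 + 37)/(-8 + 37) + (-136 + 280)*(-33) = -244/29 + 144*(-33) = (1/29)*(-244) - 4752 = -244/29 - 4752 = -138052/29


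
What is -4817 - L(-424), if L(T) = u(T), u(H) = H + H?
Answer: -3969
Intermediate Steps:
u(H) = 2*H
L(T) = 2*T
-4817 - L(-424) = -4817 - 2*(-424) = -4817 - 1*(-848) = -4817 + 848 = -3969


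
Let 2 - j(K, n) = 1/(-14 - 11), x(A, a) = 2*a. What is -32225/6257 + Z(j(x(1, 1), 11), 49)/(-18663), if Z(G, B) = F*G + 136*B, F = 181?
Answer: -16135553942/2919359775 ≈ -5.5271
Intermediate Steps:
j(K, n) = 51/25 (j(K, n) = 2 - 1/(-14 - 11) = 2 - 1/(-25) = 2 - 1*(-1/25) = 2 + 1/25 = 51/25)
Z(G, B) = 136*B + 181*G (Z(G, B) = 181*G + 136*B = 136*B + 181*G)
-32225/6257 + Z(j(x(1, 1), 11), 49)/(-18663) = -32225/6257 + (136*49 + 181*(51/25))/(-18663) = -32225*1/6257 + (6664 + 9231/25)*(-1/18663) = -32225/6257 + (175831/25)*(-1/18663) = -32225/6257 - 175831/466575 = -16135553942/2919359775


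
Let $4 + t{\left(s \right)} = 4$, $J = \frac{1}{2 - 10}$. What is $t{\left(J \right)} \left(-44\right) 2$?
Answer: $0$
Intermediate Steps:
$J = - \frac{1}{8}$ ($J = \frac{1}{-8} = - \frac{1}{8} \approx -0.125$)
$t{\left(s \right)} = 0$ ($t{\left(s \right)} = -4 + 4 = 0$)
$t{\left(J \right)} \left(-44\right) 2 = 0 \left(-44\right) 2 = 0 \cdot 2 = 0$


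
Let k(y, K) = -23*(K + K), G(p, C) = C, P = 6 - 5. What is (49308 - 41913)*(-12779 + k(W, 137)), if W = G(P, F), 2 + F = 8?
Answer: -141103995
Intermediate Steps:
P = 1
F = 6 (F = -2 + 8 = 6)
W = 6
k(y, K) = -46*K
(49308 - 41913)*(-12779 + k(W, 137)) = (49308 - 41913)*(-12779 - 46*137) = 7395*(-12779 - 6302) = 7395*(-19081) = -141103995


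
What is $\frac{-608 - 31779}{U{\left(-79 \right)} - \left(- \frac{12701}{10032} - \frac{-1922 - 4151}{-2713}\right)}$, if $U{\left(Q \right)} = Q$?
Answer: $\frac{881471019792}{2054746315} \approx 428.99$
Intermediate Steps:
$\frac{-608 - 31779}{U{\left(-79 \right)} - \left(- \frac{12701}{10032} - \frac{-1922 - 4151}{-2713}\right)} = \frac{-608 - 31779}{-79 - \left(- \frac{12701}{10032} - \frac{-1922 - 4151}{-2713}\right)} = - \frac{32387}{-79 - \left(- \frac{12701}{10032} - \left(-1922 - 4151\right) \left(- \frac{1}{2713}\right)\right)} = - \frac{32387}{-79 - - \frac{95382149}{27216816}} = - \frac{32387}{-79 + \left(\frac{12701}{10032} + \frac{6073}{2713}\right)} = - \frac{32387}{-79 + \frac{95382149}{27216816}} = - \frac{32387}{- \frac{2054746315}{27216816}} = \left(-32387\right) \left(- \frac{27216816}{2054746315}\right) = \frac{881471019792}{2054746315}$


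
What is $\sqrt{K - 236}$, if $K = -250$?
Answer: $9 i \sqrt{6} \approx 22.045 i$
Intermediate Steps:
$\sqrt{K - 236} = \sqrt{-250 - 236} = \sqrt{-486} = 9 i \sqrt{6}$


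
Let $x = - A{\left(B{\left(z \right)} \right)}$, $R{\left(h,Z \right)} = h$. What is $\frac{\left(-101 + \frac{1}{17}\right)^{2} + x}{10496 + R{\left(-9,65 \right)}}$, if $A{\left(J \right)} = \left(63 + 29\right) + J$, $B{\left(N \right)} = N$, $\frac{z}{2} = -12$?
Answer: $\frac{2925004}{3030743} \approx 0.96511$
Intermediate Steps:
$z = -24$ ($z = 2 \left(-12\right) = -24$)
$A{\left(J \right)} = 92 + J$
$x = -68$ ($x = - (92 - 24) = \left(-1\right) 68 = -68$)
$\frac{\left(-101 + \frac{1}{17}\right)^{2} + x}{10496 + R{\left(-9,65 \right)}} = \frac{\left(-101 + \frac{1}{17}\right)^{2} - 68}{10496 - 9} = \frac{\left(-101 + \frac{1}{17}\right)^{2} - 68}{10487} = \left(\left(- \frac{1716}{17}\right)^{2} - 68\right) \frac{1}{10487} = \left(\frac{2944656}{289} - 68\right) \frac{1}{10487} = \frac{2925004}{289} \cdot \frac{1}{10487} = \frac{2925004}{3030743}$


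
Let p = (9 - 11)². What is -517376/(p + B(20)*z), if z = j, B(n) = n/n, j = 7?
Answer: -517376/11 ≈ -47034.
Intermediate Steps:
p = 4 (p = (-2)² = 4)
B(n) = 1
z = 7
-517376/(p + B(20)*z) = -517376/(4 + 1*7) = -517376/(4 + 7) = -517376/11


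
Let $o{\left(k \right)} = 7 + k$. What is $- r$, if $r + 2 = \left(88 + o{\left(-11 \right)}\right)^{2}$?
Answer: $-7054$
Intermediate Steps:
$r = 7054$ ($r = -2 + \left(88 + \left(7 - 11\right)\right)^{2} = -2 + \left(88 - 4\right)^{2} = -2 + 84^{2} = -2 + 7056 = 7054$)
$- r = \left(-1\right) 7054 = -7054$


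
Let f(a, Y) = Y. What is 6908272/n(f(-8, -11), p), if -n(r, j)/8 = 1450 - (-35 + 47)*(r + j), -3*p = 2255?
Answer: -431767/5301 ≈ -81.450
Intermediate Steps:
p = -2255/3 (p = -⅓*2255 = -2255/3 ≈ -751.67)
n(r, j) = -11600 + 96*j + 96*r (n(r, j) = -8*(1450 - (-35 + 47)*(r + j)) = -8*(1450 - 12*(j + r)) = -8*(1450 - (12*j + 12*r)) = -8*(1450 + (-12*j - 12*r)) = -8*(1450 - 12*j - 12*r) = -11600 + 96*j + 96*r)
6908272/n(f(-8, -11), p) = 6908272/(-11600 + 96*(-2255/3) + 96*(-11)) = 6908272/(-11600 - 72160 - 1056) = 6908272/(-84816) = 6908272*(-1/84816) = -431767/5301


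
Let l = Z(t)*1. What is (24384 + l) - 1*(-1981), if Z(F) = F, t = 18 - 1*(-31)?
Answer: 26414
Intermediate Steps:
t = 49 (t = 18 + 31 = 49)
l = 49 (l = 49*1 = 49)
(24384 + l) - 1*(-1981) = (24384 + 49) - 1*(-1981) = 24433 + 1981 = 26414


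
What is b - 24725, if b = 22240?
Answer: -2485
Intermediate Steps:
b - 24725 = 22240 - 24725 = -2485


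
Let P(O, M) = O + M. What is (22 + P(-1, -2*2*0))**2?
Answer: 441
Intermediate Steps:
P(O, M) = M + O
(22 + P(-1, -2*2*0))**2 = (22 + (-2*2*0 - 1))**2 = (22 + (-4*0 - 1))**2 = (22 + (0 - 1))**2 = (22 - 1)**2 = 21**2 = 441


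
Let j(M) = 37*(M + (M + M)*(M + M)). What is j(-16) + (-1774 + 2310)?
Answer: 37832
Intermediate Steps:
j(M) = 37*M + 148*M² (j(M) = 37*(M + (2*M)*(2*M)) = 37*(M + 4*M²) = 37*M + 148*M²)
j(-16) + (-1774 + 2310) = 37*(-16)*(1 + 4*(-16)) + (-1774 + 2310) = 37*(-16)*(1 - 64) + 536 = 37*(-16)*(-63) + 536 = 37296 + 536 = 37832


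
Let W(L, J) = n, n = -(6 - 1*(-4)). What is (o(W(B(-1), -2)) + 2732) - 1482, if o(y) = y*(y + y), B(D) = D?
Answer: 1450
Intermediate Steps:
n = -10 (n = -(6 + 4) = -1*10 = -10)
W(L, J) = -10
o(y) = 2*y**2 (o(y) = y*(2*y) = 2*y**2)
(o(W(B(-1), -2)) + 2732) - 1482 = (2*(-10)**2 + 2732) - 1482 = (2*100 + 2732) - 1482 = (200 + 2732) - 1482 = 2932 - 1482 = 1450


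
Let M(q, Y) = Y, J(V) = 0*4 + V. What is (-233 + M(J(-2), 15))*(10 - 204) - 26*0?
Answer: 42292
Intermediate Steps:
J(V) = V (J(V) = 0 + V = V)
(-233 + M(J(-2), 15))*(10 - 204) - 26*0 = (-233 + 15)*(10 - 204) - 26*0 = -218*(-194) + 0 = 42292 + 0 = 42292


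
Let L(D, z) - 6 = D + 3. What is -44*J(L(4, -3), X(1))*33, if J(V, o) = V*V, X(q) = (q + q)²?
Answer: -245388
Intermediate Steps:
X(q) = 4*q² (X(q) = (2*q)² = 4*q²)
L(D, z) = 9 + D (L(D, z) = 6 + (D + 3) = 6 + (3 + D) = 9 + D)
J(V, o) = V²
-44*J(L(4, -3), X(1))*33 = -44*(9 + 4)²*33 = -44*13²*33 = -44*169*33 = -7436*33 = -245388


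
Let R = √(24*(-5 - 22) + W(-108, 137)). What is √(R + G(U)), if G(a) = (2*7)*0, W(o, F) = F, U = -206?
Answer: 511^(¼)*√I ≈ 3.3619 + 3.3619*I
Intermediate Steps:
G(a) = 0 (G(a) = 14*0 = 0)
R = I*√511 (R = √(24*(-5 - 22) + 137) = √(24*(-27) + 137) = √(-648 + 137) = √(-511) = I*√511 ≈ 22.605*I)
√(R + G(U)) = √(I*√511 + 0) = √(I*√511) = 511^(¼)*√I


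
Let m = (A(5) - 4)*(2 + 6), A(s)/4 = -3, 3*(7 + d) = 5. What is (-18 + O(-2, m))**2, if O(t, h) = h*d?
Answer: 3976036/9 ≈ 4.4178e+5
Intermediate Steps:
d = -16/3 (d = -7 + (1/3)*5 = -7 + 5/3 = -16/3 ≈ -5.3333)
A(s) = -12 (A(s) = 4*(-3) = -12)
m = -128 (m = (-12 - 4)*(2 + 6) = -16*8 = -128)
O(t, h) = -16*h/3 (O(t, h) = h*(-16/3) = -16*h/3)
(-18 + O(-2, m))**2 = (-18 - 16/3*(-128))**2 = (-18 + 2048/3)**2 = (1994/3)**2 = 3976036/9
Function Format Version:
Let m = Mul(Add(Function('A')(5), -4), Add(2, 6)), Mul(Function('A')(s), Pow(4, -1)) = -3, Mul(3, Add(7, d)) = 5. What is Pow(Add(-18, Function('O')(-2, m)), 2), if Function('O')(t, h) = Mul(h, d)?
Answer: Rational(3976036, 9) ≈ 4.4178e+5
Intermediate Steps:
d = Rational(-16, 3) (d = Add(-7, Mul(Rational(1, 3), 5)) = Add(-7, Rational(5, 3)) = Rational(-16, 3) ≈ -5.3333)
Function('A')(s) = -12 (Function('A')(s) = Mul(4, -3) = -12)
m = -128 (m = Mul(Add(-12, -4), Add(2, 6)) = Mul(-16, 8) = -128)
Function('O')(t, h) = Mul(Rational(-16, 3), h) (Function('O')(t, h) = Mul(h, Rational(-16, 3)) = Mul(Rational(-16, 3), h))
Pow(Add(-18, Function('O')(-2, m)), 2) = Pow(Add(-18, Mul(Rational(-16, 3), -128)), 2) = Pow(Add(-18, Rational(2048, 3)), 2) = Pow(Rational(1994, 3), 2) = Rational(3976036, 9)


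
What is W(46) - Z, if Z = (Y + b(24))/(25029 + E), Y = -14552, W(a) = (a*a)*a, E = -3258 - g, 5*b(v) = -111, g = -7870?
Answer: 14425754751/148205 ≈ 97337.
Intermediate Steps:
b(v) = -111/5 (b(v) = (⅕)*(-111) = -111/5)
E = 4612 (E = -3258 - 1*(-7870) = -3258 + 7870 = 4612)
W(a) = a³ (W(a) = a²*a = a³)
Z = -72871/148205 (Z = (-14552 - 111/5)/(25029 + 4612) = -72871/5/29641 = -72871/5*1/29641 = -72871/148205 ≈ -0.49169)
W(46) - Z = 46³ - 1*(-72871/148205) = 97336 + 72871/148205 = 14425754751/148205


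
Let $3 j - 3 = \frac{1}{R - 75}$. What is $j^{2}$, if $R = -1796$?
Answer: $\frac{31494544}{31505769} \approx 0.99964$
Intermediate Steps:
$j = \frac{5612}{5613}$ ($j = 1 + \frac{1}{3 \left(-1796 - 75\right)} = 1 + \frac{1}{3 \left(-1871\right)} = 1 + \frac{1}{3} \left(- \frac{1}{1871}\right) = 1 - \frac{1}{5613} = \frac{5612}{5613} \approx 0.99982$)
$j^{2} = \left(\frac{5612}{5613}\right)^{2} = \frac{31494544}{31505769}$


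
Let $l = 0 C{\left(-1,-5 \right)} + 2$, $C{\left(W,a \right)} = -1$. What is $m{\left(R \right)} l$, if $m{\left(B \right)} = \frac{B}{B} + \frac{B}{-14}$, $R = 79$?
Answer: $- \frac{65}{7} \approx -9.2857$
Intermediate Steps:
$l = 2$ ($l = 0 \left(-1\right) + 2 = 0 + 2 = 2$)
$m{\left(B \right)} = 1 - \frac{B}{14}$ ($m{\left(B \right)} = 1 + B \left(- \frac{1}{14}\right) = 1 - \frac{B}{14}$)
$m{\left(R \right)} l = \left(1 - \frac{79}{14}\right) 2 = \left(- \frac{65}{14}\right) 2 = - \frac{65}{7}$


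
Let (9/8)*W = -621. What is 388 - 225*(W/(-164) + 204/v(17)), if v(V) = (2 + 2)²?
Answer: -531043/164 ≈ -3238.1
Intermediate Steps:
v(V) = 16 (v(V) = 4² = 16)
W = -552 (W = (8/9)*(-621) = -552)
388 - 225*(W/(-164) + 204/v(17)) = 388 - 225*(-552/(-164) + 204/16) = 388 - 225*(-552*(-1/164) + 204*(1/16)) = 388 - 225*(138/41 + 51/4) = 388 - 225*2643/164 = 388 - 594675/164 = -531043/164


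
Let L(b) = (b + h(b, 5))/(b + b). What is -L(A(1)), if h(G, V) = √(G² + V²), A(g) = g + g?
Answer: -½ - √29/4 ≈ -1.8463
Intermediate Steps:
A(g) = 2*g
L(b) = (b + √(25 + b²))/(2*b) (L(b) = (b + √(b² + 5²))/(b + b) = (b + √(b² + 25))/((2*b)) = (b + √(25 + b²))*(1/(2*b)) = (b + √(25 + b²))/(2*b))
-L(A(1)) = -(2*1 + √(25 + (2*1)²))/(2*(2*1)) = -(2 + √(25 + 2²))/(2*2) = -(2 + √(25 + 4))/(2*2) = -(2 + √29)/(2*2) = -(½ + √29/4) = -½ - √29/4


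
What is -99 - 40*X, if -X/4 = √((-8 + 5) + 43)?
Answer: -99 + 320*√10 ≈ 912.93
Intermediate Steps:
X = -8*√10 (X = -4*√((-8 + 5) + 43) = -4*√(-3 + 43) = -8*√10 ≈ -25.298)
-99 - 40*X = -99 - (-320)*√10 = -99 + 320*√10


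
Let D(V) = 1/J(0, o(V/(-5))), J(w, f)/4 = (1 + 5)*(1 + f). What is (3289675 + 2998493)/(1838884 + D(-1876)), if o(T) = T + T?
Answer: 566991532224/165808492517 ≈ 3.4196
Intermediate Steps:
o(T) = 2*T
J(w, f) = 24 + 24*f (J(w, f) = 4*((1 + 5)*(1 + f)) = 4*(6*(1 + f)) = 4*(6 + 6*f) = 24 + 24*f)
D(V) = 1/(24 - 48*V/5) (D(V) = 1/(24 + 24*(2*(V/(-5)))) = 1/(24 + 24*(2*(V*(-⅕)))) = 1/(24 + 24*(2*(-V/5))) = 1/(24 + 24*(-2*V/5)) = 1/(24 - 48*V/5))
(3289675 + 2998493)/(1838884 + D(-1876)) = (3289675 + 2998493)/(1838884 + 5/(24*(5 - 2*(-1876)))) = 6288168/(1838884 + 5/(24*(5 + 3752))) = 6288168/(1838884 + (5/24)/3757) = 6288168/(1838884 + (5/24)*(1/3757)) = 6288168/(1838884 + 5/90168) = 6288168/(165808492517/90168) = 6288168*(90168/165808492517) = 566991532224/165808492517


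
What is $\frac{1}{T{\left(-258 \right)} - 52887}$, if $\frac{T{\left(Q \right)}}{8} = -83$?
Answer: $- \frac{1}{53551} \approx -1.8674 \cdot 10^{-5}$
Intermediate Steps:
$T{\left(Q \right)} = -664$ ($T{\left(Q \right)} = 8 \left(-83\right) = -664$)
$\frac{1}{T{\left(-258 \right)} - 52887} = \frac{1}{-664 - 52887} = \frac{1}{-53551} = - \frac{1}{53551}$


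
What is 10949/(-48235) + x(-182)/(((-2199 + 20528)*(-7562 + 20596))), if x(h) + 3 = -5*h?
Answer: -2615674387369/11523350471710 ≈ -0.22699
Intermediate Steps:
x(h) = -3 - 5*h
10949/(-48235) + x(-182)/(((-2199 + 20528)*(-7562 + 20596))) = 10949/(-48235) + (-3 - 5*(-182))/(((-2199 + 20528)*(-7562 + 20596))) = 10949*(-1/48235) + (-3 + 910)/((18329*13034)) = -10949/48235 + 907/238900186 = -2615674387369/11523350471710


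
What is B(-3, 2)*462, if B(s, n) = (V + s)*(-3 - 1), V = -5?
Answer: 14784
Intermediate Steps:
B(s, n) = 20 - 4*s (B(s, n) = (-5 + s)*(-3 - 1) = (-5 + s)*(-4) = 20 - 4*s)
B(-3, 2)*462 = (20 - 4*(-3))*462 = (20 + 12)*462 = 32*462 = 14784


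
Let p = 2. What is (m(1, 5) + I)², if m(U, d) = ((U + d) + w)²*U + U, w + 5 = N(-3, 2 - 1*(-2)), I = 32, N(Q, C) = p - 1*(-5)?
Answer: 9409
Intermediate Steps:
N(Q, C) = 7 (N(Q, C) = 2 - 1*(-5) = 2 + 5 = 7)
w = 2 (w = -5 + 7 = 2)
m(U, d) = U + U*(2 + U + d)² (m(U, d) = ((U + d) + 2)²*U + U = (2 + U + d)²*U + U = U*(2 + U + d)² + U = U + U*(2 + U + d)²)
(m(1, 5) + I)² = (1*(1 + (2 + 1 + 5)²) + 32)² = (1*(1 + 8²) + 32)² = (1*(1 + 64) + 32)² = (1*65 + 32)² = (65 + 32)² = 97² = 9409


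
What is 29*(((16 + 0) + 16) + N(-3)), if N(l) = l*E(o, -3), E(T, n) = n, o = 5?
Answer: 1189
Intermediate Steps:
N(l) = -3*l (N(l) = l*(-3) = -3*l)
29*(((16 + 0) + 16) + N(-3)) = 29*(((16 + 0) + 16) - 3*(-3)) = 29*((16 + 16) + 9) = 29*(32 + 9) = 29*41 = 1189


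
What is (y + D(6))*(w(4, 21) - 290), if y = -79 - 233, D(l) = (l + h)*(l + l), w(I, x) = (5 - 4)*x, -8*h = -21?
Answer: 112173/2 ≈ 56087.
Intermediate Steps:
h = 21/8 (h = -⅛*(-21) = 21/8 ≈ 2.6250)
w(I, x) = x (w(I, x) = 1*x = x)
D(l) = 2*l*(21/8 + l) (D(l) = (l + 21/8)*(l + l) = (21/8 + l)*(2*l) = 2*l*(21/8 + l))
y = -312
(y + D(6))*(w(4, 21) - 290) = (-312 + (¼)*6*(21 + 8*6))*(21 - 290) = (-312 + (¼)*6*(21 + 48))*(-269) = (-312 + (¼)*6*69)*(-269) = (-312 + 207/2)*(-269) = -417/2*(-269) = 112173/2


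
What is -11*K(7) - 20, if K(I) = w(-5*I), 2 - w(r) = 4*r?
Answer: -1582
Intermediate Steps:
w(r) = 2 - 4*r
K(I) = 2 + 20*I (K(I) = 2 - (-20)*I = 2 + 20*I)
-11*K(7) - 20 = -11*(2 + 20*7) - 20 = -11*(2 + 140) - 20 = -11*142 - 20 = -1562 - 20 = -1582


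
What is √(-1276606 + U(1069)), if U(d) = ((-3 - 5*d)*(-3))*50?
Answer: I*√474406 ≈ 688.77*I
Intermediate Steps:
U(d) = 450 + 750*d (U(d) = (9 + 15*d)*50 = 450 + 750*d)
√(-1276606 + U(1069)) = √(-1276606 + (450 + 750*1069)) = √(-1276606 + (450 + 801750)) = √(-1276606 + 802200) = √(-474406) = I*√474406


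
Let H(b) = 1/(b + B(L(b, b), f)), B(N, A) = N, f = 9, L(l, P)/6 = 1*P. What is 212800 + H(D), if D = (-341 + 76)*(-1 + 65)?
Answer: 25263615999/118720 ≈ 2.1280e+5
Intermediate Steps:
L(l, P) = 6*P (L(l, P) = 6*(1*P) = 6*P)
D = -16960 (D = -265*64 = -16960)
H(b) = 1/(7*b) (H(b) = 1/(b + 6*b) = 1/(7*b))
212800 + H(D) = 212800 + (⅐)/(-16960) = 212800 + (⅐)*(-1/16960) = 212800 - 1/118720 = 25263615999/118720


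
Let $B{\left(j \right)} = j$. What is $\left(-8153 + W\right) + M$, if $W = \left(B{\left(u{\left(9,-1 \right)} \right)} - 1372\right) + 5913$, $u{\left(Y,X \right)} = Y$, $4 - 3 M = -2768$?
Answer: $-2679$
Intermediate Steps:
$M = 924$ ($M = \frac{4}{3} - - \frac{2768}{3} = \frac{4}{3} + \frac{2768}{3} = 924$)
$W = 4550$ ($W = \left(9 - 1372\right) + 5913 = -1363 + 5913 = 4550$)
$\left(-8153 + W\right) + M = \left(-8153 + 4550\right) + 924 = -3603 + 924 = -2679$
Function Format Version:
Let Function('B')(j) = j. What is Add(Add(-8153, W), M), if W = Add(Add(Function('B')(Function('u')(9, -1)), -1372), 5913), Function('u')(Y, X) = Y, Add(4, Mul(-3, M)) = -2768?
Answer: -2679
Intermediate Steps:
M = 924 (M = Add(Rational(4, 3), Mul(Rational(-1, 3), -2768)) = Add(Rational(4, 3), Rational(2768, 3)) = 924)
W = 4550 (W = Add(Add(9, -1372), 5913) = Add(-1363, 5913) = 4550)
Add(Add(-8153, W), M) = Add(Add(-8153, 4550), 924) = Add(-3603, 924) = -2679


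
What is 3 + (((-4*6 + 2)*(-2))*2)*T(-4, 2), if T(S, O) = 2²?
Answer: 355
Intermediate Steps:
T(S, O) = 4
3 + (((-4*6 + 2)*(-2))*2)*T(-4, 2) = 3 + (((-4*6 + 2)*(-2))*2)*4 = 3 + (((-24 + 2)*(-2))*2)*4 = 3 + (-22*(-2)*2)*4 = 3 + (44*2)*4 = 3 + 88*4 = 3 + 352 = 355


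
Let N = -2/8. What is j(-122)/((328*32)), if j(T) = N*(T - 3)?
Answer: 125/41984 ≈ 0.0029773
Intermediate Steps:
N = -1/4 (N = -2*1/8 = -1/4 ≈ -0.25000)
j(T) = 3/4 - T/4 (j(T) = -(T - 3)/4 = -(-3 + T)/4 = 3/4 - T/4)
j(-122)/((328*32)) = (3/4 - 1/4*(-122))/((328*32)) = (3/4 + 61/2)/10496 = (125/4)*(1/10496) = 125/41984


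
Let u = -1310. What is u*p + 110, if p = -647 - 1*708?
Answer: 1775160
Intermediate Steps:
p = -1355 (p = -647 - 708 = -1355)
u*p + 110 = -1310*(-1355) + 110 = 1775050 + 110 = 1775160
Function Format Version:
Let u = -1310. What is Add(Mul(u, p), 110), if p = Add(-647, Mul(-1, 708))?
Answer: 1775160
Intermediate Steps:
p = -1355 (p = Add(-647, -708) = -1355)
Add(Mul(u, p), 110) = Add(Mul(-1310, -1355), 110) = Add(1775050, 110) = 1775160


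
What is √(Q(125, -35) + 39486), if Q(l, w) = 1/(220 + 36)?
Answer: √10108417/16 ≈ 198.71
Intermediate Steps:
Q(l, w) = 1/256
√(Q(125, -35) + 39486) = √(1/256 + 39486) = √(10108417/256) = √10108417/16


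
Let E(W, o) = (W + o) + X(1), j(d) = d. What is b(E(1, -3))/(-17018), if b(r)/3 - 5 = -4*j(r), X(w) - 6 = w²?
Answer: 45/17018 ≈ 0.0026443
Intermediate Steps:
X(w) = 6 + w²
E(W, o) = 7 + W + o (E(W, o) = (W + o) + (6 + 1²) = (W + o) + (6 + 1) = (W + o) + 7 = 7 + W + o)
b(r) = 15 - 12*r (b(r) = 15 + 3*(-4*r) = 15 - 12*r)
b(E(1, -3))/(-17018) = (15 - 12*(7 + 1 - 3))/(-17018) = (15 - 12*5)*(-1/17018) = (15 - 60)*(-1/17018) = -45*(-1/17018) = 45/17018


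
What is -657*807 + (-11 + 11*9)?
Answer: -530111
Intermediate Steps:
-657*807 + (-11 + 11*9) = -530199 + (-11 + 99) = -530199 + 88 = -530111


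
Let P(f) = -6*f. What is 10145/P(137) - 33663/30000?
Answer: -55336831/4110000 ≈ -13.464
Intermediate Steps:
10145/P(137) - 33663/30000 = 10145/((-6*137)) - 33663/30000 = 10145/(-822) - 33663*1/30000 = 10145*(-1/822) - 11221/10000 = -10145/822 - 11221/10000 = -55336831/4110000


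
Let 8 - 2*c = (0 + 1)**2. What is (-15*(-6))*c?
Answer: 315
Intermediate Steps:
c = 7/2 (c = 4 - (0 + 1)**2/2 = 4 - 1/2*1**2 = 4 - 1/2*1 = 4 - 1/2 = 7/2 ≈ 3.5000)
(-15*(-6))*c = -15*(-6)*(7/2) = 90*(7/2) = 315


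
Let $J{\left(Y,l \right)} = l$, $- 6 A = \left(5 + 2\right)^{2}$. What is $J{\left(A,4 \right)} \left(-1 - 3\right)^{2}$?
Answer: $64$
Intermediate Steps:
$A = - \frac{49}{6}$ ($A = - \frac{\left(5 + 2\right)^{2}}{6} = - \frac{7^{2}}{6} = \left(- \frac{1}{6}\right) 49 = - \frac{49}{6} \approx -8.1667$)
$J{\left(A,4 \right)} \left(-1 - 3\right)^{2} = 4 \left(-1 - 3\right)^{2} = 4 \left(-4\right)^{2} = 4 \cdot 16 = 64$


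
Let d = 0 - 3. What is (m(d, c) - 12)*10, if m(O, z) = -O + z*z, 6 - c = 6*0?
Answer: 270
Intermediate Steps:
c = 6 (c = 6 - 6*0 = 6 - 1*0 = 6 + 0 = 6)
d = -3
m(O, z) = z**2 - O (m(O, z) = -O + z**2 = z**2 - O)
(m(d, c) - 12)*10 = ((6**2 - 1*(-3)) - 12)*10 = ((36 + 3) - 12)*10 = (39 - 12)*10 = 27*10 = 270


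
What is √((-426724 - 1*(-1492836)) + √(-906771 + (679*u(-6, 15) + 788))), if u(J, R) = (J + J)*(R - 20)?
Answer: √(1066112 + I*√865243) ≈ 1032.5 + 0.45*I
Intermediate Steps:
u(J, R) = 2*J*(-20 + R) (u(J, R) = (2*J)*(-20 + R) = 2*J*(-20 + R))
√((-426724 - 1*(-1492836)) + √(-906771 + (679*u(-6, 15) + 788))) = √((-426724 - 1*(-1492836)) + √(-906771 + (679*(2*(-6)*(-20 + 15)) + 788))) = √((-426724 + 1492836) + √(-906771 + (679*(2*(-6)*(-5)) + 788))) = √(1066112 + √(-906771 + (679*60 + 788))) = √(1066112 + √(-906771 + (40740 + 788))) = √(1066112 + √(-906771 + 41528)) = √(1066112 + √(-865243)) = √(1066112 + I*√865243)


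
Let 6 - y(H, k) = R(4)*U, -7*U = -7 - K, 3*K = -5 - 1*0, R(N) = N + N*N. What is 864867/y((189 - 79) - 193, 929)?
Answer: -18162207/194 ≈ -93620.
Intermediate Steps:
R(N) = N + N²
K = -5/3 (K = (-5 - 1*0)/3 = (-5 + 0)/3 = (⅓)*(-5) = -5/3 ≈ -1.6667)
U = 16/21 (U = -(-7 - 1*(-5/3))/7 = -(-7 + 5/3)/7 = -⅐*(-16/3) = 16/21 ≈ 0.76190)
y(H, k) = -194/21 (y(H, k) = 6 - 4*(1 + 4)*16/21 = 6 - 4*5*16/21 = 6 - 20*16/21 = 6 - 1*320/21 = 6 - 320/21 = -194/21)
864867/y((189 - 79) - 193, 929) = 864867/(-194/21) = 864867*(-21/194) = -18162207/194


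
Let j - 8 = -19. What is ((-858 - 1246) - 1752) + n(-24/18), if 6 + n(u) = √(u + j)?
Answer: -3862 + I*√111/3 ≈ -3862.0 + 3.5119*I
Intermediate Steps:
j = -11 (j = 8 - 19 = -11)
n(u) = -6 + √(-11 + u) (n(u) = -6 + √(u - 11) = -6 + √(-11 + u))
((-858 - 1246) - 1752) + n(-24/18) = ((-858 - 1246) - 1752) + (-6 + √(-11 - 24/18)) = (-2104 - 1752) + (-6 + √(-11 - 24*1/18)) = -3856 + (-6 + √(-11 - 4/3)) = -3856 + (-6 + √(-37/3)) = -3856 + (-6 + I*√111/3) = -3862 + I*√111/3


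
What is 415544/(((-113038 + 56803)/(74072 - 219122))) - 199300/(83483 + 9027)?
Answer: 37173315532910/34681999 ≈ 1.0718e+6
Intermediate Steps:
415544/(((-113038 + 56803)/(74072 - 219122))) - 199300/(83483 + 9027) = 415544/((-56235/(-145050))) - 199300/92510 = 415544/((-56235*(-1/145050))) - 199300*1/92510 = 415544/(3749/9670) - 19930/9251 = 415544*(9670/3749) - 19930/9251 = 4018310480/3749 - 19930/9251 = 37173315532910/34681999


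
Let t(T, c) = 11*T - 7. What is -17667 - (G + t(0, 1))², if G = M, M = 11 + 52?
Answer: -20803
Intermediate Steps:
t(T, c) = -7 + 11*T
M = 63
G = 63
-17667 - (G + t(0, 1))² = -17667 - (63 + (-7 + 11*0))² = -17667 - (63 + (-7 + 0))² = -17667 - (63 - 7)² = -17667 - 1*56² = -17667 - 1*3136 = -17667 - 3136 = -20803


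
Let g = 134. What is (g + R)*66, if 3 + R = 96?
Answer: 14982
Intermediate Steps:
R = 93 (R = -3 + 96 = 93)
(g + R)*66 = (134 + 93)*66 = 227*66 = 14982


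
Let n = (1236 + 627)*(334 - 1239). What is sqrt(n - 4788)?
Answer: 3*I*sqrt(187867) ≈ 1300.3*I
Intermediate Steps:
n = -1686015 (n = 1863*(-905) = -1686015)
sqrt(n - 4788) = sqrt(-1686015 - 4788) = sqrt(-1690803) = 3*I*sqrt(187867)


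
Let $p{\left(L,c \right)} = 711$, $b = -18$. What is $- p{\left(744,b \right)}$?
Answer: $-711$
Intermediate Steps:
$- p{\left(744,b \right)} = \left(-1\right) 711 = -711$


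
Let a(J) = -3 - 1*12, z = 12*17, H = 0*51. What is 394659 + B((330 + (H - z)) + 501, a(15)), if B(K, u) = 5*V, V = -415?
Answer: 392584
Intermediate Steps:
H = 0
z = 204
a(J) = -15 (a(J) = -3 - 12 = -15)
B(K, u) = -2075 (B(K, u) = 5*(-415) = -2075)
394659 + B((330 + (H - z)) + 501, a(15)) = 394659 - 2075 = 392584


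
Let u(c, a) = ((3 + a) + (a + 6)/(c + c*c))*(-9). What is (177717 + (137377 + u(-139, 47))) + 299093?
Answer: 3924234219/6394 ≈ 6.1374e+5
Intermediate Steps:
u(c, a) = -27 - 9*a - 9*(6 + a)/(c + c²) (u(c, a) = ((3 + a) + (6 + a)/(c + c²))*(-9) = (3 + a + (6 + a)/(c + c²))*(-9) = -27 - 9*a - 9*(6 + a)/(c + c²))
(177717 + (137377 + u(-139, 47))) + 299093 = (177717 + (137377 + 9*(-6 - 1*47 - 3*(-139) - 3*(-139)² - 1*47*(-139) - 1*47*(-139)²)/(-139*(1 - 139)))) + 299093 = (177717 + (137377 + 9*(-1/139)*(-6 - 47 + 417 - 3*19321 + 6533 - 1*47*19321)/(-138))) + 299093 = (177717 + (137377 + 9*(-1/139)*(-1/138)*(-6 - 47 + 417 - 57963 + 6533 - 908087))) + 299093 = (177717 + (137377 + 9*(-1/139)*(-1/138)*(-959153))) + 299093 = (177717 + (137377 - 2877459/6394)) + 299093 = (177717 + 875511079/6394) + 299093 = 2011833577/6394 + 299093 = 3924234219/6394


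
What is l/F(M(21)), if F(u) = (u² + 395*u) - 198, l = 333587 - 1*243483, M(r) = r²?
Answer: 45052/184239 ≈ 0.24453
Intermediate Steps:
l = 90104 (l = 333587 - 243483 = 90104)
F(u) = -198 + u² + 395*u
l/F(M(21)) = 90104/(-198 + (21²)² + 395*21²) = 90104/(-198 + 441² + 395*441) = 90104/(-198 + 194481 + 174195) = 90104/368478 = 90104*(1/368478) = 45052/184239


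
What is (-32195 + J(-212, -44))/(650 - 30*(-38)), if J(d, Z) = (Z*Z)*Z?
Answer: -117379/1790 ≈ -65.575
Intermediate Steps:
J(d, Z) = Z³ (J(d, Z) = Z²*Z = Z³)
(-32195 + J(-212, -44))/(650 - 30*(-38)) = (-32195 + (-44)³)/(650 - 30*(-38)) = (-32195 - 85184)/(650 + 1140) = -117379/1790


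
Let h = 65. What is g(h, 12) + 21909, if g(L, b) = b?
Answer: 21921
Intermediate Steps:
g(h, 12) + 21909 = 12 + 21909 = 21921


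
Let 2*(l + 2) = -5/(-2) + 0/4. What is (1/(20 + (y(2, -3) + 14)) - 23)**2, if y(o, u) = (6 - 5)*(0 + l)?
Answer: 9333025/17689 ≈ 527.62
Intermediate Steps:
l = -3/4 (l = -2 + (-5/(-2) + 0/4)/2 = -2 + (-5*(-1/2) + 0*(1/4))/2 = -2 + (5/2 + 0)/2 = -2 + (1/2)*(5/2) = -2 + 5/4 = -3/4 ≈ -0.75000)
y(o, u) = -3/4 (y(o, u) = (6 - 5)*(0 - 3/4) = 1*(-3/4) = -3/4)
(1/(20 + (y(2, -3) + 14)) - 23)**2 = (1/(20 + (-3/4 + 14)) - 23)**2 = (1/(20 + 53/4) - 23)**2 = (1/(133/4) - 23)**2 = (4/133 - 23)**2 = (-3055/133)**2 = 9333025/17689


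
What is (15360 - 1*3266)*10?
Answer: 120940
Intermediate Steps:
(15360 - 1*3266)*10 = (15360 - 3266)*10 = 12094*10 = 120940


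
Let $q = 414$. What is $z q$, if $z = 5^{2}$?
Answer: $10350$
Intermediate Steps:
$z = 25$
$z q = 25 \cdot 414 = 10350$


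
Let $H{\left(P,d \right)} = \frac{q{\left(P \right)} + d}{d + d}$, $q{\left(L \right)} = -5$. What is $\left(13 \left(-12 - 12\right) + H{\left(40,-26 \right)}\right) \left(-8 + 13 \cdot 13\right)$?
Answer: $- \frac{2607073}{52} \approx -50136.0$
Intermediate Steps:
$H{\left(P,d \right)} = \frac{-5 + d}{2 d}$ ($H{\left(P,d \right)} = \frac{-5 + d}{d + d} = \frac{-5 + d}{2 d}$)
$\left(13 \left(-12 - 12\right) + H{\left(40,-26 \right)}\right) \left(-8 + 13 \cdot 13\right) = \left(13 \left(-12 - 12\right) + \frac{-5 - 26}{2 \left(-26\right)}\right) \left(-8 + 13 \cdot 13\right) = \left(13 \left(-24\right) + \frac{1}{2} \left(- \frac{1}{26}\right) \left(-31\right)\right) \left(-8 + 169\right) = \left(-312 + \frac{31}{52}\right) 161 = \left(- \frac{16193}{52}\right) 161 = - \frac{2607073}{52}$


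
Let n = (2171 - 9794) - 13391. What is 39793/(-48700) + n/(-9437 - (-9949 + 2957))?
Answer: 185217583/23814300 ≈ 7.7776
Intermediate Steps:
n = -21014 (n = -7623 - 13391 = -21014)
39793/(-48700) + n/(-9437 - (-9949 + 2957)) = 39793/(-48700) - 21014/(-9437 - (-9949 + 2957)) = 39793*(-1/48700) - 21014/(-9437 - 1*(-6992)) = -39793/48700 - 21014/(-9437 + 6992) = -39793/48700 - 21014/(-2445) = -39793/48700 - 21014*(-1/2445) = -39793/48700 + 21014/2445 = 185217583/23814300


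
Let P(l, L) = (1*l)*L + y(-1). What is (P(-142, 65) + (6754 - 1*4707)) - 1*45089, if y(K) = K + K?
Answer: -52274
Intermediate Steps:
y(K) = 2*K
P(l, L) = -2 + L*l (P(l, L) = (1*l)*L + 2*(-1) = l*L - 2 = L*l - 2 = -2 + L*l)
(P(-142, 65) + (6754 - 1*4707)) - 1*45089 = ((-2 + 65*(-142)) + (6754 - 1*4707)) - 1*45089 = ((-2 - 9230) + (6754 - 4707)) - 45089 = (-9232 + 2047) - 45089 = -7185 - 45089 = -52274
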